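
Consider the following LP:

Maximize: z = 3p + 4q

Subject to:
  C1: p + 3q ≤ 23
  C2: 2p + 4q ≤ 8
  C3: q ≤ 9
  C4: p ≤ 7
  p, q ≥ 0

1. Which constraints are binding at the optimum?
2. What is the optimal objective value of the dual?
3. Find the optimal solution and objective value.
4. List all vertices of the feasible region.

1. C2, q ≥ 0
2. 12 (by strong duality, equal to the primal optimum)
3. p = 4, q = 0, z = 12
4. (0, 0), (4, 0), (0, 2)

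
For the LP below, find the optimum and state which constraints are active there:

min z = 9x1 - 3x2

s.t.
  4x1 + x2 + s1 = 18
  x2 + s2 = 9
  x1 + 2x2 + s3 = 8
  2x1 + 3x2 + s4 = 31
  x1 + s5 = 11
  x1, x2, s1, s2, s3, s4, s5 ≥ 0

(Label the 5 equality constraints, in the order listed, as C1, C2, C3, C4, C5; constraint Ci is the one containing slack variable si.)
Optimal: x1 = 0, x2 = 4
Binding: C3, x1 ≥ 0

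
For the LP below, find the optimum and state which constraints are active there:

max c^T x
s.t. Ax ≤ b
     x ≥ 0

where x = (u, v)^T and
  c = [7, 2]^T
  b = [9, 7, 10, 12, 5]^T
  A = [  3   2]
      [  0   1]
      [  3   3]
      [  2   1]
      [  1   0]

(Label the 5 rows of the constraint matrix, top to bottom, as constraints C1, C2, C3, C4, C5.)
Optimal: u = 3, v = 0
Binding: C1, v ≥ 0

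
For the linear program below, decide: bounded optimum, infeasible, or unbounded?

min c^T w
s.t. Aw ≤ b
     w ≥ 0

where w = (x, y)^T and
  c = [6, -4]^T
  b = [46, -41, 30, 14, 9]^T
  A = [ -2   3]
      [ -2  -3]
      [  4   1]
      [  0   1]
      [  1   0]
The point (0, 14) satisfies every constraint, so the LP is feasible; the constraints give x ≤ 9 and y ≤ 14, which with x, y ≥ 0 keep the feasible region inside a bounded box. A feasible, bounded LP attains a finite optimum at a vertex.

Evaluating z = 6x - 4y at each vertex:
  (4.9, 10.4): z = -12.2
  (4, 14): z = -32
  (0, 14): z = -56
  (0, 13.67): z = -54.67

Feasible with finite optimum z* = -56 at (0, 14).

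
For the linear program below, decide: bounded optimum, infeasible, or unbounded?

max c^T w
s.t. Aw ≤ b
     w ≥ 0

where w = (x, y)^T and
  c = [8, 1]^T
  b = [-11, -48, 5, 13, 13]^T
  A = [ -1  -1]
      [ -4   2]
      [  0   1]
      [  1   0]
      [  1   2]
The point (13, 0) satisfies every constraint, so the LP is feasible; the constraints give x ≤ 13 and y ≤ 5, which with x, y ≥ 0 keep the feasible region inside a bounded box. A feasible, bounded LP attains a finite optimum at a vertex.

Feasible with finite optimum z* = 104 at (13, 0).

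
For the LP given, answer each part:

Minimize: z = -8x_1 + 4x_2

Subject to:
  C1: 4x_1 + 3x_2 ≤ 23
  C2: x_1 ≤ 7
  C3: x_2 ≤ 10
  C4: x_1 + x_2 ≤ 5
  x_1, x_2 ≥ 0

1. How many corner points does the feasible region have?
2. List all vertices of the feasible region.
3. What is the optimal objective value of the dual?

1. 3
2. (0, 0), (5, 0), (0, 5)
3. -40 (by strong duality, equal to the primal optimum)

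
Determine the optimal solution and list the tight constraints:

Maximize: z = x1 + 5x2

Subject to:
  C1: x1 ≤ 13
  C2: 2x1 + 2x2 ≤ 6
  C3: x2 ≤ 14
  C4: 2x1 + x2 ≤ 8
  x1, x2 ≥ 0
Optimal: x1 = 0, x2 = 3
Slack at optimum:
  C1: slack = 13
  C2: slack = 0 (binding)
  C3: slack = 11
  C4: slack = 5
  x1 ≥ 0: x1 = 0 (binding)
  x2 ≥ 0: x2 = 3
Binding constraints: C2, x1 ≥ 0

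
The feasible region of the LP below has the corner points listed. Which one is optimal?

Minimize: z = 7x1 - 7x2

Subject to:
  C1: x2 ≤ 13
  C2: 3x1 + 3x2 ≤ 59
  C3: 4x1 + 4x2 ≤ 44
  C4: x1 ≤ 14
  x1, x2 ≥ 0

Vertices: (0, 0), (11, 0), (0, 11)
Evaluating z = 7x1 - 7x2 at each vertex:
  (0, 0): z = 0
  (11, 0): z = 77
  (0, 11): z = -77

The smallest value is z = -77, attained at (0, 11).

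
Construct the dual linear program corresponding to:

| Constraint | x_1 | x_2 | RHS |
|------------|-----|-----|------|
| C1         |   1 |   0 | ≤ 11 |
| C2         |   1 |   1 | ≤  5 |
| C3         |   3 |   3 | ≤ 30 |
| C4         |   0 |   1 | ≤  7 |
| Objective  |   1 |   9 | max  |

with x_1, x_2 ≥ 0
Minimize: z = 11y1 + 5y2 + 30y3 + 7y4

Subject to:
  C1: -y1 - y2 - 3y3 ≤ -1
  C2: -y2 - 3y3 - y4 ≤ -9
  y1, y2, y3, y4 ≥ 0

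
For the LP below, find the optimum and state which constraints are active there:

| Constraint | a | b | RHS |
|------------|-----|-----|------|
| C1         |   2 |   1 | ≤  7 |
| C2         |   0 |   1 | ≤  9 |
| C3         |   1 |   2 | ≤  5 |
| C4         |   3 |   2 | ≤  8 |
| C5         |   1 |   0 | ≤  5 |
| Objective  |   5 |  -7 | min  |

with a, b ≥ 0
Optimal: a = 0, b = 2.5
Slack at optimum:
  C1: slack = 4.5
  C2: slack = 6.5
  C3: slack = 0 (binding)
  C4: slack = 3
  C5: slack = 5
  a ≥ 0: a = 0 (binding)
  b ≥ 0: b = 2.5
Binding constraints: C3, a ≥ 0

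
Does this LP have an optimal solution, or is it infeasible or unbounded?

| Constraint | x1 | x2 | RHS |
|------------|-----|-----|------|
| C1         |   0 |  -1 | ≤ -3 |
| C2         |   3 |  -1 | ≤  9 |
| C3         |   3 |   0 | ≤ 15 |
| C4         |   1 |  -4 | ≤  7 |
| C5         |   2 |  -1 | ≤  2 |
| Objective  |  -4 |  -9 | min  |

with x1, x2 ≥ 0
Feasible point: (0, 3) satisfies every constraint, so the LP is feasible.
Direction d = (0, 1): for each constraint row a, a·d ≤ 0 —
  (0)(0) + (-1)(1) = -1 ≤ 0
  (3)(0) + (-1)(1) = -1 ≤ 0
  (3)(0) + (0)(1) = 0 ≤ 0
  (1)(0) + (-4)(1) = -4 ≤ 0
  (2)(0) + (-1)(1) = -1 ≤ 0
and d ≥ 0, so (0, 3) + t·d stays feasible for every t ≥ 0. Along this ray z = -4x1 - 9x2 changes by -9 per unit t, so z → −∞.

The LP is unbounded; z can be made arbitrarily small.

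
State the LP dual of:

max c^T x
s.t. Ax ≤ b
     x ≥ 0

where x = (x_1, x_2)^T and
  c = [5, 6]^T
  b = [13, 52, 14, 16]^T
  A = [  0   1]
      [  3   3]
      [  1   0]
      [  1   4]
Minimize: z = 13y1 + 52y2 + 14y3 + 16y4

Subject to:
  C1: -3y2 - y3 - y4 ≤ -5
  C2: -y1 - 3y2 - 4y4 ≤ -6
  y1, y2, y3, y4 ≥ 0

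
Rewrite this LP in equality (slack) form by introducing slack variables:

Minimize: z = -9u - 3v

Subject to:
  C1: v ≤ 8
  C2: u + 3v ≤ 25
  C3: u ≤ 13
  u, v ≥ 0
min z = -9u - 3v

s.t.
  v + s1 = 8
  u + 3v + s2 = 25
  u + s3 = 13
  u, v, s1, s2, s3 ≥ 0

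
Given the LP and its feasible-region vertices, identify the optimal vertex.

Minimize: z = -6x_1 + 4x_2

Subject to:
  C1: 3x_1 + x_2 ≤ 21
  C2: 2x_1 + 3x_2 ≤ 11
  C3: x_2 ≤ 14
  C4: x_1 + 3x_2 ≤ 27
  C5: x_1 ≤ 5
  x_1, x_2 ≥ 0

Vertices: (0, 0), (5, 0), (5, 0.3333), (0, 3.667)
Evaluating z = -6x_1 + 4x_2 at each vertex:
  (0, 0): z = 0
  (5, 0): z = -30
  (5, 0.3333): z = -28.67
  (0, 3.667): z = 14.67

The smallest value is z = -30, attained at (5, 0).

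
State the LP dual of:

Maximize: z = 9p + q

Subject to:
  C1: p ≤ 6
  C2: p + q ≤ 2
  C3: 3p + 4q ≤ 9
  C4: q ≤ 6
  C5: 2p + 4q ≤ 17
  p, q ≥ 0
Minimize: z = 6y1 + 2y2 + 9y3 + 6y4 + 17y5

Subject to:
  C1: -y1 - y2 - 3y3 - 2y5 ≤ -9
  C2: -y2 - 4y3 - y4 - 4y5 ≤ -1
  y1, y2, y3, y4, y5 ≥ 0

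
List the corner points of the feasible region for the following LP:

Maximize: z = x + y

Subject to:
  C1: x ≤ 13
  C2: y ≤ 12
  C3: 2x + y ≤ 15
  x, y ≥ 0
Each vertex is the intersection of two constraint boundaries that also satisfies all remaining constraints:
  x = 0 and y = 0 → (0, 0)
  2x + y = 15 and y = 0 → (7.5, 0)
  y = 12 and 2x + y = 15 → (1.5, 12)
  y = 12 and x = 0 → (0, 12)

Vertices: (0, 0), (7.5, 0), (1.5, 12), (0, 12)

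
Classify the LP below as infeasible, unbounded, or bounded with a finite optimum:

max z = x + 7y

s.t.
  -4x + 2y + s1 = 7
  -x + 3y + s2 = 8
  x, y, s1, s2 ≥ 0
Feasible point: (0, 0) satisfies every constraint, so the LP is feasible.
Direction d = (1, 0): for each constraint row a, a·d ≤ 0 —
  (-4)(1) + (2)(0) = -4 ≤ 0
  (-1)(1) + (3)(0) = -1 ≤ 0
and d ≥ 0, so (0, 0) + t·d stays feasible for every t ≥ 0. Along this ray z = x + 7y changes by 1 per unit t, so z → +∞.

Unbounded — the objective can increase without bound over the feasible region.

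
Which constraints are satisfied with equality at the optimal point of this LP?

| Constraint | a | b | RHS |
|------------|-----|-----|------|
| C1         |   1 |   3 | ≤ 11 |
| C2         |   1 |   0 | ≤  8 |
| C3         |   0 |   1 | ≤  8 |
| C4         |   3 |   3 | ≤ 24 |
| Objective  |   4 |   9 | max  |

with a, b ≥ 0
Optimal: a = 6.5, b = 1.5
Binding: C1, C4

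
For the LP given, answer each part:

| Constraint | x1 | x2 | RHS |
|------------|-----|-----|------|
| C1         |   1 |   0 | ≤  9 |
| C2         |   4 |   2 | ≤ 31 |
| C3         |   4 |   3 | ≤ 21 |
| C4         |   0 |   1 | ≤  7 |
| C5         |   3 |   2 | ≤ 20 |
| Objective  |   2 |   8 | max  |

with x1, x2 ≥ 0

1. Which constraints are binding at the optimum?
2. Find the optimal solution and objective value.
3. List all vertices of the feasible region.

1. C3, C4, x1 ≥ 0
2. x1 = 0, x2 = 7, z = 56
3. (0, 0), (5.25, 0), (0, 7)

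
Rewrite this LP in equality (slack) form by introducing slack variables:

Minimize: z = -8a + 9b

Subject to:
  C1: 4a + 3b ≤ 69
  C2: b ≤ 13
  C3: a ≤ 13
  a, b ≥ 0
min z = -8a + 9b

s.t.
  4a + 3b + s1 = 69
  b + s2 = 13
  a + s3 = 13
  a, b, s1, s2, s3 ≥ 0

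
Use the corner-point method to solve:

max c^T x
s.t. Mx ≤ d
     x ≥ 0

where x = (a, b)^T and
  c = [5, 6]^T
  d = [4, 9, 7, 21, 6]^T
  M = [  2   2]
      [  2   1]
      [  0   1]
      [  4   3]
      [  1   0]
a = 0, b = 2, z = 12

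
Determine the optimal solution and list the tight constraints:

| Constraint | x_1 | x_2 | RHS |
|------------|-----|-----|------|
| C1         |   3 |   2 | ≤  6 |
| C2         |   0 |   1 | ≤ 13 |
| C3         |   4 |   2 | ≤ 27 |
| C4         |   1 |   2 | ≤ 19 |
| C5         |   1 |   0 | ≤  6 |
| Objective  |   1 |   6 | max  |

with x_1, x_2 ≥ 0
Optimal: x_1 = 0, x_2 = 3
Slack at optimum:
  C1: slack = 0 (binding)
  C2: slack = 10
  C3: slack = 21
  C4: slack = 13
  C5: slack = 6
  x_1 ≥ 0: x_1 = 0 (binding)
  x_2 ≥ 0: x_2 = 3
Binding constraints: C1, x_1 ≥ 0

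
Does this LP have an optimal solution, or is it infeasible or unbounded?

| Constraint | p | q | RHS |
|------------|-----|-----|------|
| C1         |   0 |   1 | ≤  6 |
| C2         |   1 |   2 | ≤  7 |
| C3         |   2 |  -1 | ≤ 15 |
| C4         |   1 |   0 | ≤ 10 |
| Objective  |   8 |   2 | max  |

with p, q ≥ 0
The point (7, 0) satisfies every constraint, so the LP is feasible; the constraints give p ≤ 10 and q ≤ 6, which with p, q ≥ 0 keep the feasible region inside a bounded box. A feasible, bounded LP attains a finite optimum at a vertex.

Evaluating z = 8p + 2q at each vertex:
  (0, 0): z = 0
  (7, 0): z = 56
  (0, 3.5): z = 7

Feasible with finite optimum z* = 56 at (7, 0).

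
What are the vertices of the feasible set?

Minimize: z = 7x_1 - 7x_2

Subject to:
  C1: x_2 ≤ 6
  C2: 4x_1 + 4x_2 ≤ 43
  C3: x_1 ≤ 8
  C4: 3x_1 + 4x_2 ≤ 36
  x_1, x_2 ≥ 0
Each vertex is the intersection of two constraint boundaries that also satisfies all remaining constraints:
  x_1 = 0 and x_2 = 0 → (0, 0)
  x_1 = 8 and x_2 = 0 → (8, 0)
  4x_1 + 4x_2 = 43 and x_1 = 8 → (8, 2.75)
  4x_1 + 4x_2 = 43 and 3x_1 + 4x_2 = 36 → (7, 3.75)
  x_2 = 6 and 3x_1 + 4x_2 = 36 → (4, 6)
  x_2 = 6 and x_1 = 0 → (0, 6)

Vertices: (0, 0), (8, 0), (8, 2.75), (7, 3.75), (4, 6), (0, 6)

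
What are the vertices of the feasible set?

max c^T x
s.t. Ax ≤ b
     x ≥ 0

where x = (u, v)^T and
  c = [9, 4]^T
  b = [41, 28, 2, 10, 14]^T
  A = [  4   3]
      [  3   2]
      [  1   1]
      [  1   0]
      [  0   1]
Each vertex is the intersection of two constraint boundaries that also satisfies all remaining constraints:
  u = 0 and v = 0 → (0, 0)
  u + v = 2 and v = 0 → (2, 0)
  u + v = 2 and u = 0 → (0, 2)

Vertices: (0, 0), (2, 0), (0, 2)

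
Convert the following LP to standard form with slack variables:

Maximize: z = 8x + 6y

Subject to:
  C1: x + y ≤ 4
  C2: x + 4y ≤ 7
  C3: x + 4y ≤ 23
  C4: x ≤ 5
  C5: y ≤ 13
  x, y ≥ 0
max z = 8x + 6y

s.t.
  x + y + s1 = 4
  x + 4y + s2 = 7
  x + 4y + s3 = 23
  x + s4 = 5
  y + s5 = 13
  x, y, s1, s2, s3, s4, s5 ≥ 0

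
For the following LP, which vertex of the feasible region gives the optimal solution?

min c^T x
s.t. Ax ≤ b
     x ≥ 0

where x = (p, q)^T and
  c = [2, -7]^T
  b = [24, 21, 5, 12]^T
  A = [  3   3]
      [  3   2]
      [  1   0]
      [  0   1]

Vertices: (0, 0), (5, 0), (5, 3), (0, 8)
Evaluating z = 2p - 7q at each vertex:
  (0, 0): z = 0
  (5, 0): z = 10
  (5, 3): z = -11
  (0, 8): z = -56

The smallest value is z = -56, attained at (0, 8).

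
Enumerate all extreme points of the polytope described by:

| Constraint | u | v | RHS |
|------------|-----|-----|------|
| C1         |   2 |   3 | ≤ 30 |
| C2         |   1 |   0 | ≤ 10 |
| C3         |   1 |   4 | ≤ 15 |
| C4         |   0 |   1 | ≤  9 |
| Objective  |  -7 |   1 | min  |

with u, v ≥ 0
Each vertex is the intersection of two constraint boundaries that also satisfies all remaining constraints:
  u = 0 and v = 0 → (0, 0)
  u = 10 and v = 0 → (10, 0)
  u = 10 and u + 4v = 15 → (10, 1.25)
  u + 4v = 15 and u = 0 → (0, 3.75)

Vertices: (0, 0), (10, 0), (10, 1.25), (0, 3.75)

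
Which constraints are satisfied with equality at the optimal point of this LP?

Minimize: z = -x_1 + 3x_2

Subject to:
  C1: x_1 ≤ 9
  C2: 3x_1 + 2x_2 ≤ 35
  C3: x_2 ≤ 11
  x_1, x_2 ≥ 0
Optimal: x_1 = 9, x_2 = 0
Slack at optimum:
  C1: slack = 0 (binding)
  C2: slack = 8
  C3: slack = 11
  x_1 ≥ 0: x_1 = 9
  x_2 ≥ 0: x_2 = 0 (binding)
Binding constraints: C1, x_2 ≥ 0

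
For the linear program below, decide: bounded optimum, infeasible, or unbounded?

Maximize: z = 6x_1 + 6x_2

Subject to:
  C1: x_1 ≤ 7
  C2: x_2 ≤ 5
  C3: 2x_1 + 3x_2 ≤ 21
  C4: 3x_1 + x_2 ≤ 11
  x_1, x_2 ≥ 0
The point (2, 5) satisfies every constraint, so the LP is feasible; the constraints give x_1 ≤ 7 and x_2 ≤ 5, which with x_1, x_2 ≥ 0 keep the feasible region inside a bounded box. A feasible, bounded LP attains a finite optimum at a vertex.

Evaluating z = 6x_1 + 6x_2 at each vertex:
  (0, 0): z = 0
  (3.667, 0): z = 22
  (2, 5): z = 42
  (0, 5): z = 30

The LP has an optimal solution: (2, 5) with z = 42.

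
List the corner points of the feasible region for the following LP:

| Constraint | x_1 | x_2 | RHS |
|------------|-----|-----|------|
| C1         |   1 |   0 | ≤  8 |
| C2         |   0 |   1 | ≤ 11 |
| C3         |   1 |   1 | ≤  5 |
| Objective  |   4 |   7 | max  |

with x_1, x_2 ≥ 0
Each vertex is the intersection of two constraint boundaries that also satisfies all remaining constraints:
  x_1 = 0 and x_2 = 0 → (0, 0)
  x_1 + x_2 = 5 and x_2 = 0 → (5, 0)
  x_1 + x_2 = 5 and x_1 = 0 → (0, 5)

Vertices: (0, 0), (5, 0), (0, 5)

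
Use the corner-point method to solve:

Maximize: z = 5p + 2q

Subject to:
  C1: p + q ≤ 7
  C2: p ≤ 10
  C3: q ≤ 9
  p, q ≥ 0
p = 7, q = 0, z = 35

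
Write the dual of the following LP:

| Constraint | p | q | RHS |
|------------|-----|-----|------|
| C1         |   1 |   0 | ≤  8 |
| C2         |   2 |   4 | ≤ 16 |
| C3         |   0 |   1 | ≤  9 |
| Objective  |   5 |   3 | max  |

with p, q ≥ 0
Minimize: z = 8y1 + 16y2 + 9y3

Subject to:
  C1: -y1 - 2y2 ≤ -5
  C2: -4y2 - y3 ≤ -3
  y1, y2, y3 ≥ 0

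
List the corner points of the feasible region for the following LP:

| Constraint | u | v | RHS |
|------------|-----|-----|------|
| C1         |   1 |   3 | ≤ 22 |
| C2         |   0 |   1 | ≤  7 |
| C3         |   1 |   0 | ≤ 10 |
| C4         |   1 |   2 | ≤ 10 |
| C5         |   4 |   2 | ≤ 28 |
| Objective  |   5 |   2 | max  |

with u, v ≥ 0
Each vertex is the intersection of two constraint boundaries that also satisfies all remaining constraints:
  u = 0 and v = 0 → (0, 0)
  4u + 2v = 28 and v = 0 → (7, 0)
  u + 2v = 10 and 4u + 2v = 28 → (6, 2)
  u + 2v = 10 and u = 0 → (0, 5)

Vertices: (0, 0), (7, 0), (6, 2), (0, 5)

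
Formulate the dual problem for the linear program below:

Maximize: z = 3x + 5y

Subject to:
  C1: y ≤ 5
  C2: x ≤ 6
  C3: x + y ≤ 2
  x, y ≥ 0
Minimize: z = 5y1 + 6y2 + 2y3

Subject to:
  C1: -y2 - y3 ≤ -3
  C2: -y1 - y3 ≤ -5
  y1, y2, y3 ≥ 0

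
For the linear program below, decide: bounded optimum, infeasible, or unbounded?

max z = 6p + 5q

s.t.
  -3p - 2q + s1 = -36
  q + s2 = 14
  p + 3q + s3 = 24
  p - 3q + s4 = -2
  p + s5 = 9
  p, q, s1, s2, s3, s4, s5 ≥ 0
The point (9, 5) satisfies every constraint, so the LP is feasible; the constraints give p ≤ 9 and q ≤ 14, which with p, q ≥ 0 keep the feasible region inside a bounded box. A feasible, bounded LP attains a finite optimum at a vertex.

Evaluating z = 6p + 5q at each vertex:
  (9, 4.5): z = 76.5
  (9, 5): z = 79
  (8.571, 5.143): z = 77.14

The LP has an optimal solution: (9, 5) with z = 79.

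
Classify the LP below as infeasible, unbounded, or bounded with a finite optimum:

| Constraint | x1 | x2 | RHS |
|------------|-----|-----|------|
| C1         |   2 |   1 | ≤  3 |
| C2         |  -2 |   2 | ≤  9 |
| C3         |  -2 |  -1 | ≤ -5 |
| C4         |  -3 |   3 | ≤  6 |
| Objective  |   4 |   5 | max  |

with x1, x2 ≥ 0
C1 requires 2x1 + x2 ≤ 3, while C3 (-2x1 - x2 ≤ -5) is equivalent to 2x1 + x2 ≥ 5. Together they would need 5 ≤ 2x1 + x2 ≤ 3, which is impossible since 5 > 3. No point satisfies all constraints.

The feasible region is empty; the LP is infeasible.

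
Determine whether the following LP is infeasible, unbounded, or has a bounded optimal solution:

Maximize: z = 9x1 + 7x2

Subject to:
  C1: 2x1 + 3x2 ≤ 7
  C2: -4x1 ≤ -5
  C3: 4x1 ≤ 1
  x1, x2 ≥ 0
C3 requires 4x1 ≤ 1, while C2 (-4x1 ≤ -5) is equivalent to 4x1 ≥ 5. Together they would need 5 ≤ 4x1 ≤ 1, which is impossible since 5 > 1. No point satisfies all constraints.

The feasible region is empty; the LP is infeasible.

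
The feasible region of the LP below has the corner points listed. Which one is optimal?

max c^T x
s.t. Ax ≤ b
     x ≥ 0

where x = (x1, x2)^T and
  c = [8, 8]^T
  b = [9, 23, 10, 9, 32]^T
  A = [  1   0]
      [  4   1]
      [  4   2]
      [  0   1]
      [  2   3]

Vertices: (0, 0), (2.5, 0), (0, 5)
(0, 5) with z = 40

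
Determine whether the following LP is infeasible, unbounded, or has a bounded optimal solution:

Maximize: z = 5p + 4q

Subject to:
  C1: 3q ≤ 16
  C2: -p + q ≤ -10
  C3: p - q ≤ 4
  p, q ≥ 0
C3 requires p - q ≤ 4, while C2 (-p + q ≤ -10) is equivalent to p - q ≥ 10. Together they would need 10 ≤ p - q ≤ 4, which is impossible since 10 > 4. No point satisfies all constraints.

Infeasible: no point satisfies all constraints simultaneously.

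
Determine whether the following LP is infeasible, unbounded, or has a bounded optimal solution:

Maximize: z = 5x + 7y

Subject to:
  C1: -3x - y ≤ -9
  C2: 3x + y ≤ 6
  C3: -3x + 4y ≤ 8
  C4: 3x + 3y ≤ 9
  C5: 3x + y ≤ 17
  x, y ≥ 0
C2 requires 3x + y ≤ 6, while C1 (-3x - y ≤ -9) is equivalent to 3x + y ≥ 9. Together they would need 9 ≤ 3x + y ≤ 6, which is impossible since 9 > 6. No point satisfies all constraints.

Infeasible — the constraint set is empty.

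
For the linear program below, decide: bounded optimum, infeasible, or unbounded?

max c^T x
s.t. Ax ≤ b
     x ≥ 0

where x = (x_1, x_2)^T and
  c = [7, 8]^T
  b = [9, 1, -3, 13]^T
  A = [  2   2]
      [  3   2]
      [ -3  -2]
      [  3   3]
One constraint requires 3x_1 + 2x_2 ≤ 1, while the constraint -3x_1 - 2x_2 ≤ -3 is equivalent to 3x_1 + 2x_2 ≥ 3. Together they would need 3 ≤ 3x_1 + 2x_2 ≤ 1, which is impossible since 3 > 1. No point satisfies all constraints.

Infeasible — the constraint set is empty.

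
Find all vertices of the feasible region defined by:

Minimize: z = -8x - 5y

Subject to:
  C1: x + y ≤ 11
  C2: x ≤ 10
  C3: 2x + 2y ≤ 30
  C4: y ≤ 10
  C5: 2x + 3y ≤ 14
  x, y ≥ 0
Each vertex is the intersection of two constraint boundaries that also satisfies all remaining constraints:
  x = 0 and y = 0 → (0, 0)
  2x + 3y = 14 and y = 0 → (7, 0)
  2x + 3y = 14 and x = 0 → (0, 4.667)

Vertices: (0, 0), (7, 0), (0, 4.667)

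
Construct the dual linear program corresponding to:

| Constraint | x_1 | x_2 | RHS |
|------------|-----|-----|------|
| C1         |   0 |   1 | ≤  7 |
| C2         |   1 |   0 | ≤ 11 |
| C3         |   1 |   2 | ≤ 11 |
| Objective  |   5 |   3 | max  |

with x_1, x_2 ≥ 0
Minimize: z = 7y1 + 11y2 + 11y3

Subject to:
  C1: -y2 - y3 ≤ -5
  C2: -y1 - 2y3 ≤ -3
  y1, y2, y3 ≥ 0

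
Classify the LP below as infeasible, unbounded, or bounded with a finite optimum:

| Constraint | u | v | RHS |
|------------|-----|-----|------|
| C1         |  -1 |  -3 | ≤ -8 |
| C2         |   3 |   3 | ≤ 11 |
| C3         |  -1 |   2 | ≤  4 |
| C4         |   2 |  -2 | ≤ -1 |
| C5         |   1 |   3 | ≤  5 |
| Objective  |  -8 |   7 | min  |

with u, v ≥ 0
C5 requires u + 3v ≤ 5, while C1 (-u - 3v ≤ -8) is equivalent to u + 3v ≥ 8. Together they would need 8 ≤ u + 3v ≤ 5, which is impossible since 8 > 5. No point satisfies all constraints.

Infeasible: no point satisfies all constraints simultaneously.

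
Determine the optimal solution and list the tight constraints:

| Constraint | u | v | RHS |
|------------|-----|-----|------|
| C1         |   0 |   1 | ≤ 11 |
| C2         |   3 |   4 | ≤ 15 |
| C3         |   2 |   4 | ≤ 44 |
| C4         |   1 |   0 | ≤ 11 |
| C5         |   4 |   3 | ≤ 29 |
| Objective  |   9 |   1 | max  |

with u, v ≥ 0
Optimal: u = 5, v = 0
Binding: C2, v ≥ 0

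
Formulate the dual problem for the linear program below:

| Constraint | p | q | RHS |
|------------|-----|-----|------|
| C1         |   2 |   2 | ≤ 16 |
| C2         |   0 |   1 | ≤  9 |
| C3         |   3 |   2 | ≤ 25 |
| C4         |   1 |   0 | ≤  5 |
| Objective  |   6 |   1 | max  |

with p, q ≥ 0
Minimize: z = 16y1 + 9y2 + 25y3 + 5y4

Subject to:
  C1: -2y1 - 3y3 - y4 ≤ -6
  C2: -2y1 - y2 - 2y3 ≤ -1
  y1, y2, y3, y4 ≥ 0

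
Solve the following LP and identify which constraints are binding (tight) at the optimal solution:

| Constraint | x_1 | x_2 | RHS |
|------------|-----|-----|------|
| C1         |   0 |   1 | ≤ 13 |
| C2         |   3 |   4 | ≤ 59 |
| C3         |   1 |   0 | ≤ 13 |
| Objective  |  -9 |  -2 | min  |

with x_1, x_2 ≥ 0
Optimal: x_1 = 13, x_2 = 5
Slack at optimum:
  C1: slack = 8
  C2: slack = 0 (binding)
  C3: slack = 0 (binding)
  x_1 ≥ 0: x_1 = 13
  x_2 ≥ 0: x_2 = 5
Binding constraints: C2, C3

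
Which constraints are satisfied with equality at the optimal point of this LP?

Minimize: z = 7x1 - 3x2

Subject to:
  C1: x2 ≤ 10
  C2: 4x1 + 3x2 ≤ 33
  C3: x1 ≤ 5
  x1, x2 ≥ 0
Optimal: x1 = 0, x2 = 10
Slack at optimum:
  C1: slack = 0 (binding)
  C2: slack = 3
  C3: slack = 5
  x1 ≥ 0: x1 = 0 (binding)
  x2 ≥ 0: x2 = 10
Binding constraints: C1, x1 ≥ 0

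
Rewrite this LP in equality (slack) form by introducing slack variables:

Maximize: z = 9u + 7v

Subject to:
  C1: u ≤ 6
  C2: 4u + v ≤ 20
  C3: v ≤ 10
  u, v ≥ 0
max z = 9u + 7v

s.t.
  u + s1 = 6
  4u + v + s2 = 20
  v + s3 = 10
  u, v, s1, s2, s3 ≥ 0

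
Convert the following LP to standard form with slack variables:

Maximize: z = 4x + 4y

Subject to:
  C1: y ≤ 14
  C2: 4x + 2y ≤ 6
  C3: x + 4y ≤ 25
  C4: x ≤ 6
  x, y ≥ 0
max z = 4x + 4y

s.t.
  y + s1 = 14
  4x + 2y + s2 = 6
  x + 4y + s3 = 25
  x + s4 = 6
  x, y, s1, s2, s3, s4 ≥ 0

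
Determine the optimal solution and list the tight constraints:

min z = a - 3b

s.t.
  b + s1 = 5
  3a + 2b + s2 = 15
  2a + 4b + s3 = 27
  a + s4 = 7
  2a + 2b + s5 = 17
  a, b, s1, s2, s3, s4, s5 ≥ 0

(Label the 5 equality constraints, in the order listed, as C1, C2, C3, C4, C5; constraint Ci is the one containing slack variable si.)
Optimal: a = 0, b = 5
Slack at optimum:
  C1: slack = 0 (binding)
  C2: slack = 5
  C3: slack = 7
  C4: slack = 7
  C5: slack = 7
  a ≥ 0: a = 0 (binding)
  b ≥ 0: b = 5
Binding constraints: C1, a ≥ 0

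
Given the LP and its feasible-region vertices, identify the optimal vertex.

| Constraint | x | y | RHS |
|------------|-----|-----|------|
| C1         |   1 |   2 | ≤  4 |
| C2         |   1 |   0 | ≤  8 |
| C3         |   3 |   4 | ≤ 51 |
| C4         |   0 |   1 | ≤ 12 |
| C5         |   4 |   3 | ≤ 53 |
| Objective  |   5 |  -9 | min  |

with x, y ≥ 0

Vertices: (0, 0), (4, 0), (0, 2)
(0, 2) with z = -18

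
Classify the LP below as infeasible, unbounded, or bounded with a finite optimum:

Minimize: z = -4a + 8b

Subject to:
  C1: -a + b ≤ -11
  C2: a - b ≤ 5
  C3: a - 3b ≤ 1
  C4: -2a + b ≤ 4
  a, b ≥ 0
C2 requires a - b ≤ 5, while C1 (-a + b ≤ -11) is equivalent to a - b ≥ 11. Together they would need 11 ≤ a - b ≤ 5, which is impossible since 11 > 5. No point satisfies all constraints.

The feasible region is empty; the LP is infeasible.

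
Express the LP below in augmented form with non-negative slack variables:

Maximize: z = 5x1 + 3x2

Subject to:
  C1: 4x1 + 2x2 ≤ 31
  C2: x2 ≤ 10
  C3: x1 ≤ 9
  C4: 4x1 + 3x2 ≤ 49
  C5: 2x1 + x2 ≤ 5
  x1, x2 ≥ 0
max z = 5x1 + 3x2

s.t.
  4x1 + 2x2 + s1 = 31
  x2 + s2 = 10
  x1 + s3 = 9
  4x1 + 3x2 + s4 = 49
  2x1 + x2 + s5 = 5
  x1, x2, s1, s2, s3, s4, s5 ≥ 0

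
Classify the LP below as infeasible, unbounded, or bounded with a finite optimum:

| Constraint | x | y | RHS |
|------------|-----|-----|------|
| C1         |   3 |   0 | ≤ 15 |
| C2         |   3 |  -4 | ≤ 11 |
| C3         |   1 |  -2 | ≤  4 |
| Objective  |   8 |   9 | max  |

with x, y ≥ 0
Feasible point: (0, 0) satisfies every constraint, so the LP is feasible.
Direction d = (0, 1): for each constraint row a, a·d ≤ 0 —
  (3)(0) + (0)(1) = 0 ≤ 0
  (3)(0) + (-4)(1) = -4 ≤ 0
  (1)(0) + (-2)(1) = -2 ≤ 0
and d ≥ 0, so (0, 0) + t·d stays feasible for every t ≥ 0. Along this ray z = 8x + 9y changes by 9 per unit t, so z → +∞.

Unbounded: there is a feasible ray along which z → +∞.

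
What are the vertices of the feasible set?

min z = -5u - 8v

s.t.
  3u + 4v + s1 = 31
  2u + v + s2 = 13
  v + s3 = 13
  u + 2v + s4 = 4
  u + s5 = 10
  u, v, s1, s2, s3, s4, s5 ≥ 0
Each vertex is the intersection of two constraint boundaries that also satisfies all remaining constraints:
  u = 0 and v = 0 → (0, 0)
  u + 2v = 4 and v = 0 → (4, 0)
  u + 2v = 4 and u = 0 → (0, 2)

Vertices: (0, 0), (4, 0), (0, 2)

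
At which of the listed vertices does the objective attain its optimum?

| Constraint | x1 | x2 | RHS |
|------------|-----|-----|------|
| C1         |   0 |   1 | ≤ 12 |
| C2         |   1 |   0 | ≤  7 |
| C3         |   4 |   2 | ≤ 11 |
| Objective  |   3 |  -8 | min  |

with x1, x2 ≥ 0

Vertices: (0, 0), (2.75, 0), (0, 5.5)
Evaluating z = 3x1 - 8x2 at each vertex:
  (0, 0): z = 0
  (2.75, 0): z = 8.25
  (0, 5.5): z = -44

The smallest value is z = -44, attained at (0, 5.5).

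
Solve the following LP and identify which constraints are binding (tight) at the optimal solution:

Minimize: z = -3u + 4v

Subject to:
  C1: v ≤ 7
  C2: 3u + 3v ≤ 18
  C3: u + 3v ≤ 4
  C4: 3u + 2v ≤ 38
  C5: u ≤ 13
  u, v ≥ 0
Optimal: u = 4, v = 0
Binding: C3, v ≥ 0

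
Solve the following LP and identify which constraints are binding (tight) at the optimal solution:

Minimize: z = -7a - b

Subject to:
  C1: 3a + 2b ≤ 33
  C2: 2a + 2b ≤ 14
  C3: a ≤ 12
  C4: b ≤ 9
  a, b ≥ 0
Optimal: a = 7, b = 0
Binding: C2, b ≥ 0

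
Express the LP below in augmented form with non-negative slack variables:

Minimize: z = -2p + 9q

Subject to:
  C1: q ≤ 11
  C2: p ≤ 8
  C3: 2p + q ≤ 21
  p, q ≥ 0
min z = -2p + 9q

s.t.
  q + s1 = 11
  p + s2 = 8
  2p + q + s3 = 21
  p, q, s1, s2, s3 ≥ 0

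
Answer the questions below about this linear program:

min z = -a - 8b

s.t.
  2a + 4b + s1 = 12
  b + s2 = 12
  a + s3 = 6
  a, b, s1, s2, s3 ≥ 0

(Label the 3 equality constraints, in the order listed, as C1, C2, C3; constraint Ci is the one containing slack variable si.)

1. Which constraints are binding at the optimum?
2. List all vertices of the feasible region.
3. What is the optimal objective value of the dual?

1. C1, a ≥ 0
2. (0, 0), (6, 0), (0, 3)
3. -24 (by strong duality, equal to the primal optimum)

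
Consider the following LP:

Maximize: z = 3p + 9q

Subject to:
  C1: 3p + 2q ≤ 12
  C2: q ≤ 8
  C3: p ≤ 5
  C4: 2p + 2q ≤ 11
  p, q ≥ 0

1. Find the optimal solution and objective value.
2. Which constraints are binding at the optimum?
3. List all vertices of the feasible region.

1. p = 0, q = 5.5, z = 49.5
2. C4, p ≥ 0
3. (0, 0), (4, 0), (1, 4.5), (0, 5.5)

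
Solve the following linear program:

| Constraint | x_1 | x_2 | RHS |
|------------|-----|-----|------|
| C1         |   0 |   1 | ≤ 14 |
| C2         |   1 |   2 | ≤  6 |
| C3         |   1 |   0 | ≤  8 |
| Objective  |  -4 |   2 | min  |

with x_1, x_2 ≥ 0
Each vertex is the intersection of two constraint boundaries that also satisfies all remaining constraints:
  x_1 = 0 and x_2 = 0 → (0, 0)
  x_1 + 2x_2 = 6 and x_2 = 0 → (6, 0)
  x_1 + 2x_2 = 6 and x_1 = 0 → (0, 3)

Evaluating z = -4x_1 + 2x_2 at each vertex:
  (0, 0): z = 0
  (6, 0): z = -24
  (0, 3): z = 6

The minimum is at (6, 0) with z = -24.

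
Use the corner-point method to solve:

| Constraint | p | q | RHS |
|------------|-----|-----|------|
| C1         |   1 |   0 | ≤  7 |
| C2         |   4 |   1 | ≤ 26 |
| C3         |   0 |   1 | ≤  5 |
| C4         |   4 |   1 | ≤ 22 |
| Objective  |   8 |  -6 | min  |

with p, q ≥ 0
p = 0, q = 5, z = -30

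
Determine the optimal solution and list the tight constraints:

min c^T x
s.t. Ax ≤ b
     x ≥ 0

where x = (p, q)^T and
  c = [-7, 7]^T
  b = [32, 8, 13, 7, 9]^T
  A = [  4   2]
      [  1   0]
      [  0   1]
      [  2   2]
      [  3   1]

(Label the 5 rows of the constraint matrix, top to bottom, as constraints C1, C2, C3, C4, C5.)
Optimal: p = 3, q = 0
Slack at optimum:
  C1: slack = 20
  C2: slack = 5
  C3: slack = 13
  C4: slack = 1
  C5: slack = 0 (binding)
  p ≥ 0: p = 3
  q ≥ 0: q = 0 (binding)
Binding constraints: C5, q ≥ 0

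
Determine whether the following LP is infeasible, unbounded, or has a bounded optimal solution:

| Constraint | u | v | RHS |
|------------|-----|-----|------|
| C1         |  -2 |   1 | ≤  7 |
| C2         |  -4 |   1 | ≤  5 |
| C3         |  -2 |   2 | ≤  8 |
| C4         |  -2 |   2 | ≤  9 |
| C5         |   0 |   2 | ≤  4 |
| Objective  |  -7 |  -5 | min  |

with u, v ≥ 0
Feasible point: (0, 0) satisfies every constraint, so the LP is feasible.
Direction d = (1, 0): for each constraint row a, a·d ≤ 0 —
  (-2)(1) + (1)(0) = -2 ≤ 0
  (-4)(1) + (1)(0) = -4 ≤ 0
  (-2)(1) + (2)(0) = -2 ≤ 0
  (-2)(1) + (2)(0) = -2 ≤ 0
  (0)(1) + (2)(0) = 0 ≤ 0
and d ≥ 0, so (0, 0) + t·d stays feasible for every t ≥ 0. Along this ray z = -7u - 5v changes by -7 per unit t, so z → −∞.

Unbounded: there is a feasible ray along which z → −∞.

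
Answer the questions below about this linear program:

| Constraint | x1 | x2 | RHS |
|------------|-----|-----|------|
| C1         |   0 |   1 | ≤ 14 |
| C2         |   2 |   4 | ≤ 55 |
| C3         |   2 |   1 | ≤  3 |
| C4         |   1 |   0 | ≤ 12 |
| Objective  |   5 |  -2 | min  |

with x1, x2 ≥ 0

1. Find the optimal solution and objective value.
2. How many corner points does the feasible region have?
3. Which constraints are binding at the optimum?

1. x1 = 0, x2 = 3, z = -6
2. 3
3. C3, x1 ≥ 0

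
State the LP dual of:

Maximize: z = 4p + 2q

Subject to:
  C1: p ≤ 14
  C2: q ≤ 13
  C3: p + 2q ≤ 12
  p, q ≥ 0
Minimize: z = 14y1 + 13y2 + 12y3

Subject to:
  C1: -y1 - y3 ≤ -4
  C2: -y2 - 2y3 ≤ -2
  y1, y2, y3 ≥ 0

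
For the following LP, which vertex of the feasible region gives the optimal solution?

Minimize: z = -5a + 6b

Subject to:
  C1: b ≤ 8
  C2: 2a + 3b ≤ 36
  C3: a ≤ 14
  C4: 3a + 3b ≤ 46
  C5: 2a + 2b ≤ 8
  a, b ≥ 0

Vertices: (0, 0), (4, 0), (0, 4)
Evaluating z = -5a + 6b at each vertex:
  (0, 0): z = 0
  (4, 0): z = -20
  (0, 4): z = 24

The smallest value is z = -20, attained at (4, 0).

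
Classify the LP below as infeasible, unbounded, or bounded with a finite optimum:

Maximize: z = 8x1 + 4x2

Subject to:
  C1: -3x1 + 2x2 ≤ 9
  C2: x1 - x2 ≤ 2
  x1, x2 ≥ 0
Feasible point: (0, 0) satisfies every constraint, so the LP is feasible.
Direction d = (1, 1): for each constraint row a, a·d ≤ 0 —
  (-3)(1) + (2)(1) = -1 ≤ 0
  (1)(1) + (-1)(1) = 0 ≤ 0
and d ≥ 0, so (0, 0) + t·d stays feasible for every t ≥ 0. Along this ray z = 8x1 + 4x2 changes by 12 per unit t, so z → +∞.

Unbounded — the objective can increase without bound over the feasible region.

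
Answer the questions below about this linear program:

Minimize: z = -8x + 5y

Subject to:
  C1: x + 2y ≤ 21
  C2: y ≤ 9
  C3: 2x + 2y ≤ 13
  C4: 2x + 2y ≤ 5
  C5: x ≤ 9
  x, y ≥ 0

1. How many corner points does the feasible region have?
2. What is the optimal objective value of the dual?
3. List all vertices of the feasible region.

1. 3
2. -20 (by strong duality, equal to the primal optimum)
3. (0, 0), (2.5, 0), (0, 2.5)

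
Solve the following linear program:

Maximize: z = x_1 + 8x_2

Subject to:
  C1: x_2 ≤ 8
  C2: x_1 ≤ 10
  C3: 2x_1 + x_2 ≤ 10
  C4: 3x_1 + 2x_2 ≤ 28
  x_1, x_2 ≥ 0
Each vertex is the intersection of two constraint boundaries that also satisfies all remaining constraints:
  x_1 = 0 and x_2 = 0 → (0, 0)
  2x_1 + x_2 = 10 and x_2 = 0 → (5, 0)
  x_2 = 8 and 2x_1 + x_2 = 10 → (1, 8)
  x_2 = 8 and x_1 = 0 → (0, 8)

Evaluating z = x_1 + 8x_2 at each vertex:
  (0, 0): z = 0
  (5, 0): z = 5
  (1, 8): z = 65
  (0, 8): z = 64

The maximum is at (1, 8) with z = 65.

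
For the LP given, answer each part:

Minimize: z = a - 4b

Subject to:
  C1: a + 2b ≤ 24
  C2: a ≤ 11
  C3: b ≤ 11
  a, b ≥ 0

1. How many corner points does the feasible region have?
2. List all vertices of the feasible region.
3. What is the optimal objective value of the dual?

1. 5
2. (0, 0), (11, 0), (11, 6.5), (2, 11), (0, 11)
3. -44 (by strong duality, equal to the primal optimum)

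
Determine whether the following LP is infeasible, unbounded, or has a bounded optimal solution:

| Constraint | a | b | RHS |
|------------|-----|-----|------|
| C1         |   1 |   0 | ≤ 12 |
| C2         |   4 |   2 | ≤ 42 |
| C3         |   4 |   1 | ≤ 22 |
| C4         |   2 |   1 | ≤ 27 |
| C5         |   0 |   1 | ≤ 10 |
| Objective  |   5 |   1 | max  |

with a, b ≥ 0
The point (5.5, 0) satisfies every constraint, so the LP is feasible; the constraints give a ≤ 12 and b ≤ 10, which with a, b ≥ 0 keep the feasible region inside a bounded box. A feasible, bounded LP attains a finite optimum at a vertex.

Bounded optimum: z* = 27.5 at (5.5, 0).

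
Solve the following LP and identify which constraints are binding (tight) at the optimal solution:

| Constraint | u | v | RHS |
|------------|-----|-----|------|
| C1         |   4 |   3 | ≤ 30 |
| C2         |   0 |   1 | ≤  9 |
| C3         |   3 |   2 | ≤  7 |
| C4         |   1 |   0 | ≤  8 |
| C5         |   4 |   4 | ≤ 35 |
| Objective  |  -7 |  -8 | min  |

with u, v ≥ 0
Optimal: u = 0, v = 3.5
Slack at optimum:
  C1: slack = 19.5
  C2: slack = 5.5
  C3: slack = 0 (binding)
  C4: slack = 8
  C5: slack = 21
  u ≥ 0: u = 0 (binding)
  v ≥ 0: v = 3.5
Binding constraints: C3, u ≥ 0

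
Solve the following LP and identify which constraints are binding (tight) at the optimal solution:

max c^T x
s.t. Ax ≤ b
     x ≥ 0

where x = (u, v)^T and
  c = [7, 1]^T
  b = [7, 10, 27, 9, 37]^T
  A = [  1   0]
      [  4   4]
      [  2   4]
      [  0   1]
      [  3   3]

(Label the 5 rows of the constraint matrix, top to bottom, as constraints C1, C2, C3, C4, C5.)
Optimal: u = 2.5, v = 0
Binding: C2, v ≥ 0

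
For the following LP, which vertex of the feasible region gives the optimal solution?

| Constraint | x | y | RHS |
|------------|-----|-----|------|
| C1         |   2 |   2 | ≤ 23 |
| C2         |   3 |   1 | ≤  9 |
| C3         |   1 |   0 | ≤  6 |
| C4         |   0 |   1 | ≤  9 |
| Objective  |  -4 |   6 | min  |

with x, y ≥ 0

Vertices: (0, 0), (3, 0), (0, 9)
(3, 0) with z = -12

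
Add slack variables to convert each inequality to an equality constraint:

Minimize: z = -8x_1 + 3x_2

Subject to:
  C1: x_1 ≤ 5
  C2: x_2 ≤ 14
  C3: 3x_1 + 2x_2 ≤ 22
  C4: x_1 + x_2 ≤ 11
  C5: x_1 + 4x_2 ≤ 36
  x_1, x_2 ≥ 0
min z = -8x_1 + 3x_2

s.t.
  x_1 + s1 = 5
  x_2 + s2 = 14
  3x_1 + 2x_2 + s3 = 22
  x_1 + x_2 + s4 = 11
  x_1 + 4x_2 + s5 = 36
  x_1, x_2, s1, s2, s3, s4, s5 ≥ 0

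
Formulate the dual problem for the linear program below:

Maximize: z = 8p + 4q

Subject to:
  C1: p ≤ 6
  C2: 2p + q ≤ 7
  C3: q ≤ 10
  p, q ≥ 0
Minimize: z = 6y1 + 7y2 + 10y3

Subject to:
  C1: -y1 - 2y2 ≤ -8
  C2: -y2 - y3 ≤ -4
  y1, y2, y3 ≥ 0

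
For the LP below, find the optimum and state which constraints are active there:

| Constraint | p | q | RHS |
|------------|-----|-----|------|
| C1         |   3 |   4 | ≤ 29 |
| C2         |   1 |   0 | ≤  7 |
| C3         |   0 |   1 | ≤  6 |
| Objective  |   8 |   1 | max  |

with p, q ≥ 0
Optimal: p = 7, q = 2
Slack at optimum:
  C1: slack = 0 (binding)
  C2: slack = 0 (binding)
  C3: slack = 4
  p ≥ 0: p = 7
  q ≥ 0: q = 2
Binding constraints: C1, C2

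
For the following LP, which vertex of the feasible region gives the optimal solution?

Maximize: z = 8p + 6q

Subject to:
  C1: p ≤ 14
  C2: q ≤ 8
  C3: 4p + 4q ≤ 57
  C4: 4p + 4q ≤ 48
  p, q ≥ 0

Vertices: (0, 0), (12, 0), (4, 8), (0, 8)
Evaluating z = 8p + 6q at each vertex:
  (0, 0): z = 0
  (12, 0): z = 96
  (4, 8): z = 80
  (0, 8): z = 48

The largest value is z = 96, attained at (12, 0).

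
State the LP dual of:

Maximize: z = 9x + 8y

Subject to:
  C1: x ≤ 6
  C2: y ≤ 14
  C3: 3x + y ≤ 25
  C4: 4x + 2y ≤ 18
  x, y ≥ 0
Minimize: z = 6y1 + 14y2 + 25y3 + 18y4

Subject to:
  C1: -y1 - 3y3 - 4y4 ≤ -9
  C2: -y2 - y3 - 2y4 ≤ -8
  y1, y2, y3, y4 ≥ 0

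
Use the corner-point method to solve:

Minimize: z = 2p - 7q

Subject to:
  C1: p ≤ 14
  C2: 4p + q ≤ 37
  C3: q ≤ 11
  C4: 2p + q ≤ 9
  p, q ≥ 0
Each vertex is the intersection of two constraint boundaries that also satisfies all remaining constraints:
  p = 0 and q = 0 → (0, 0)
  2p + q = 9 and q = 0 → (4.5, 0)
  2p + q = 9 and p = 0 → (0, 9)

Evaluating z = 2p - 7q at each vertex:
  (0, 0): z = 0
  (4.5, 0): z = 9
  (0, 9): z = -63

The minimum is at (0, 9) with z = -63.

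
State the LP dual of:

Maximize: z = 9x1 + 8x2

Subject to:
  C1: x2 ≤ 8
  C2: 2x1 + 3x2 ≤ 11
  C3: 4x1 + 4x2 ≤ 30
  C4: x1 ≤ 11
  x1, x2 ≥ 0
Minimize: z = 8y1 + 11y2 + 30y3 + 11y4

Subject to:
  C1: -2y2 - 4y3 - y4 ≤ -9
  C2: -y1 - 3y2 - 4y3 ≤ -8
  y1, y2, y3, y4 ≥ 0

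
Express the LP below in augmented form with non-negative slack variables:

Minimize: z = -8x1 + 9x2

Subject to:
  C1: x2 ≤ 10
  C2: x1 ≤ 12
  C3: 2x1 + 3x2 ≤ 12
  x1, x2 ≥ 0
min z = -8x1 + 9x2

s.t.
  x2 + s1 = 10
  x1 + s2 = 12
  2x1 + 3x2 + s3 = 12
  x1, x2, s1, s2, s3 ≥ 0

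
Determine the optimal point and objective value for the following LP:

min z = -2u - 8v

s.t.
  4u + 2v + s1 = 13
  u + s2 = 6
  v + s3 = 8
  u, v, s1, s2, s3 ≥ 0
Each vertex is the intersection of two constraint boundaries that also satisfies all remaining constraints:
  u = 0 and v = 0 → (0, 0)
  4u + 2v = 13 and v = 0 → (3.25, 0)
  4u + 2v = 13 and u = 0 → (0, 6.5)

Evaluating z = -2u - 8v at each vertex:
  (0, 0): z = 0
  (3.25, 0): z = -6.5
  (0, 6.5): z = -52

The minimum is at (0, 6.5) with z = -52.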